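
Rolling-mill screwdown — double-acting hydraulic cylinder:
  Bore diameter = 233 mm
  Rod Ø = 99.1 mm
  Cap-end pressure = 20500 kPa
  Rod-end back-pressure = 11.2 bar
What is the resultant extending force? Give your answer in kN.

Cap-side area A_cap = π/4 × (233 mm)² = 42640 mm^2
Rod-side annular area A_ann = π/4 × (233² − 99.1²) = 34930 mm^2
Net thrust = P_cap·A_cap − P_rod·A_ann = 874.1 kN − 39.12 kN

F ≈ 835 kN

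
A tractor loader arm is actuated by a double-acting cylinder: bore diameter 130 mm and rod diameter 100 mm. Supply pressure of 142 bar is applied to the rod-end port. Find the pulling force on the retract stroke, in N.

F ≈ 77000 N

Rod-side annular area A_ann = π/4 × (130² − 100²) = 5419 mm^2
On retraction the pressure acts on the annular area (bore minus rod).
F = P × A_ann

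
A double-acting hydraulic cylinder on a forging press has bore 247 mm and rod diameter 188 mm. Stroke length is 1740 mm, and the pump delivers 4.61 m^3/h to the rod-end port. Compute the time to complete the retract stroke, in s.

Rod-side annular area A_ann = π/4 × (247² − 188²) = 20160 mm^2
Swept volume V = A × L; t = V / Q = A·L / Q

t ≈ 27.4 s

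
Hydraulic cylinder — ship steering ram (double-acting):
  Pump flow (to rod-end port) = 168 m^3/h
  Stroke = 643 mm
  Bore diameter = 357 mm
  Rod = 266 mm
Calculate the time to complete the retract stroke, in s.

Rod-side annular area A_ann = π/4 × (357² − 266²) = 44530 mm^2
Swept volume V = A × L; t = V / Q = A·L / Q

t ≈ 0.614 s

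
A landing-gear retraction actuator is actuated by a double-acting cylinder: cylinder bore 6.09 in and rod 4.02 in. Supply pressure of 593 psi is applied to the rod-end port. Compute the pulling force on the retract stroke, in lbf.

Rod-side annular area A_ann = π/4 × (6.09² − 4.02²) = 16.44 in^2
On retraction the pressure acts on the annular area (bore minus rod).
F = P × A_ann

F ≈ 9750 lbf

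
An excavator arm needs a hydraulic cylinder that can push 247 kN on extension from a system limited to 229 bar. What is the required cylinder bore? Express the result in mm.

D ≈ 117 mm

Extension force acts on the full piston face: F = P × (π/4)D².
D = √(4F / (πP)) = √(4 × 247 kN / (π × 229 bar))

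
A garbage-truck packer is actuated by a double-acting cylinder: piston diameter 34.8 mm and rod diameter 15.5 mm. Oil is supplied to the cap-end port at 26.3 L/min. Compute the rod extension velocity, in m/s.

v ≈ 0.461 m/s

Cap-side area A_cap = π/4 × (34.8 mm)² = 951.1 mm^2
v = Q / A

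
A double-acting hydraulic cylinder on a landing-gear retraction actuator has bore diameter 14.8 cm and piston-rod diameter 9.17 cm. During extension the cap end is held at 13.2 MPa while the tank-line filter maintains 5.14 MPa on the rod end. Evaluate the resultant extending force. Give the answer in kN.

Cap-side area A_cap = π/4 × (14.8 cm)² = 172.0 cm^2
Rod-side annular area A_ann = π/4 × (14.8² − 9.17²) = 106.0 cm^2
Net thrust = P_cap·A_cap − P_rod·A_ann = 227.1 kN − 54.48 kN

F ≈ 173 kN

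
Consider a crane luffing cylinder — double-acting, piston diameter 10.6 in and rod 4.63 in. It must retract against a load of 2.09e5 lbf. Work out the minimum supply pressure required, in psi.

Rod-side annular area A_ann = π/4 × (10.6² − 4.63²) = 71.41 in^2
Retraction: pressure acts on the annular area.
P = F / A = 2.09e5 lbf / A

P ≈ 2930 psi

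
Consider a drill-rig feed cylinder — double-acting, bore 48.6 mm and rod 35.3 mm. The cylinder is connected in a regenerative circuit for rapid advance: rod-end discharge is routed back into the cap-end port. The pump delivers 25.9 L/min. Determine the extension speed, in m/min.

v ≈ 26.5 m/min

In regeneration the rod-end outflow joins the pump flow into the cap end, so the net volume the pump must supply per unit advance equals the rod cross-section area.
Rod cross-section A_rod = π/4 × (35.3 mm)² = 978.7 mm^2
v = Q_pump / A_rod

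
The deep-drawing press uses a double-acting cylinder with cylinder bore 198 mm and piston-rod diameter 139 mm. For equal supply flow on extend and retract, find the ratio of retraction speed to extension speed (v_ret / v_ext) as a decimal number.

v_ret/v_ext ≈ 1.97

Cap-side area A_cap = π/4 × (198 mm)² = 30790 mm^2
Rod-side annular area A_ann = π/4 × (198² − 139²) = 15620 mm^2
For equal Q, v ∝ 1/A, so v_ret/v_ext = A_cap/A_ann.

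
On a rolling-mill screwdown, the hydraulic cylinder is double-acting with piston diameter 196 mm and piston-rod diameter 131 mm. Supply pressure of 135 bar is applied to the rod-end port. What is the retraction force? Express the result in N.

F ≈ 2.25e5 N

Rod-side annular area A_ann = π/4 × (196² − 131²) = 16690 mm^2
On retraction the pressure acts on the annular area (bore minus rod).
F = P × A_ann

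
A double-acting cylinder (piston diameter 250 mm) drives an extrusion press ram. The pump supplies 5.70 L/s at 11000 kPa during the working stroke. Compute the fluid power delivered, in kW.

Hydraulic power = P × Q

W ≈ 62.7 kW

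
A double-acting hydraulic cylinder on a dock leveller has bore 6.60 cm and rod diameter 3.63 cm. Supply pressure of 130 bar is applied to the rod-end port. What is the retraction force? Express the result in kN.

F ≈ 31.0 kN

Rod-side annular area A_ann = π/4 × (6.60² − 3.63²) = 23.86 cm^2
On retraction the pressure acts on the annular area (bore minus rod).
F = P × A_ann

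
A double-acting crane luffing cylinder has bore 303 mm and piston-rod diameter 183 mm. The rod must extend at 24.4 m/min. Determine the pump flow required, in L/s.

Cap-side area A_cap = π/4 × (303 mm)² = 72110 mm^2
Q = A × v

Q ≈ 29.3 L/s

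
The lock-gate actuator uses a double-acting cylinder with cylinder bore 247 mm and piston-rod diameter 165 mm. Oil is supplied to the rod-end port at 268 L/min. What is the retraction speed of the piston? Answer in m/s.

Rod-side annular area A_ann = π/4 × (247² − 165²) = 26530 mm^2
Flow into the rod-end port fills the annular volume.
v = Q / A

v ≈ 0.168 m/s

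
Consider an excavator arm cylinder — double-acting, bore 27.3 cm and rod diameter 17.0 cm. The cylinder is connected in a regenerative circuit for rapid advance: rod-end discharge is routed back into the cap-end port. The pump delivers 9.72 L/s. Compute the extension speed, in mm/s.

v ≈ 428 mm/s

In regeneration the rod-end outflow joins the pump flow into the cap end, so the net volume the pump must supply per unit advance equals the rod cross-section area.
Rod cross-section A_rod = π/4 × (17.0 cm)² = 227.0 cm^2
v = Q_pump / A_rod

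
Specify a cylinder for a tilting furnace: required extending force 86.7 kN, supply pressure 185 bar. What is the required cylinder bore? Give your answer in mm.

D ≈ 77.2 mm

Extension force acts on the full piston face: F = P × (π/4)D².
D = √(4F / (πP)) = √(4 × 86.7 kN / (π × 185 bar))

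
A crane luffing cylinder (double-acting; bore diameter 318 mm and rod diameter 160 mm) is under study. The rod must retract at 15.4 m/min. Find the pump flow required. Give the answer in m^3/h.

Rod-side annular area A_ann = π/4 × (318² − 160²) = 59320 mm^2
Q = A × v

Q ≈ 54.8 m^3/h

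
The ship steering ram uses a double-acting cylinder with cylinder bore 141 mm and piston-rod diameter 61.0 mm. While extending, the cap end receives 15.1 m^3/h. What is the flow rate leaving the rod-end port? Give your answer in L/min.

Cap-side area A_cap = π/4 × (141 mm)² = 15610 mm^2
Rod-side annular area A_ann = π/4 × (141² − 61.0²) = 12690 mm^2
Piston speed v = Q_in/A_cap; rod-end outflow Q_out = v × A_ann = Q_in × A_ann/A_cap.

Q_out ≈ 205 L/min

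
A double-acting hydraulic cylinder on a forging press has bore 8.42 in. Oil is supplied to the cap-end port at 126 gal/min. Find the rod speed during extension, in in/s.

v ≈ 8.71 in/s

Cap-side area A_cap = π/4 × (8.42 in)² = 55.68 in^2
v = Q / A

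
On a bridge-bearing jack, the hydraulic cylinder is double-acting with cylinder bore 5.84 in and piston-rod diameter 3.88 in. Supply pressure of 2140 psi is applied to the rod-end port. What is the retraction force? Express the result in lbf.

Rod-side annular area A_ann = π/4 × (5.84² − 3.88²) = 14.96 in^2
On retraction the pressure acts on the annular area (bore minus rod).
F = P × A_ann

F ≈ 32000 lbf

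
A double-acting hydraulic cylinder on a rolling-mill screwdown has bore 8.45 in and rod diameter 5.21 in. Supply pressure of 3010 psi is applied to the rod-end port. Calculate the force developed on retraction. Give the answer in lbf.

Rod-side annular area A_ann = π/4 × (8.45² − 5.21²) = 34.76 in^2
On retraction the pressure acts on the annular area (bore minus rod).
F = P × A_ann

F ≈ 1.05e5 lbf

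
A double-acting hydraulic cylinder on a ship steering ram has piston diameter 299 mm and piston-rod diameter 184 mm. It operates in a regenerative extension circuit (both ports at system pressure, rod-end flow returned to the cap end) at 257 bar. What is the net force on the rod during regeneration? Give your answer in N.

F ≈ 6.83e5 N

With equal pressure on both faces, forces on the annular region cancel; the net push is pressure × rod cross-section.
Rod cross-section A_rod = π/4 × (184 mm)² = 26590 mm^2
F = P × A_rod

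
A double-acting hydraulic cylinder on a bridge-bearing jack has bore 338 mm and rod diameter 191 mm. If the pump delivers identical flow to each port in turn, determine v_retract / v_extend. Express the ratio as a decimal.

Cap-side area A_cap = π/4 × (338 mm)² = 89730 mm^2
Rod-side annular area A_ann = π/4 × (338² − 191²) = 61070 mm^2
For equal Q, v ∝ 1/A, so v_ret/v_ext = A_cap/A_ann.

v_ret/v_ext ≈ 1.47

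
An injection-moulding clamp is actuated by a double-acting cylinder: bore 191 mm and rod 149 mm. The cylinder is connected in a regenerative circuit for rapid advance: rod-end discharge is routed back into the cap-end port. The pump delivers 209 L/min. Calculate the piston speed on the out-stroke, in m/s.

v ≈ 0.200 m/s

In regeneration the rod-end outflow joins the pump flow into the cap end, so the net volume the pump must supply per unit advance equals the rod cross-section area.
Rod cross-section A_rod = π/4 × (149 mm)² = 17440 mm^2
v = Q_pump / A_rod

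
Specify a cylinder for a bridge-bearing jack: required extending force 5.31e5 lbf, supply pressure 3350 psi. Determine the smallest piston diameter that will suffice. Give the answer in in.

Extension force acts on the full piston face: F = P × (π/4)D².
D = √(4F / (πP)) = √(4 × 5.31e5 lbf / (π × 3350 psi))

D ≈ 14.2 in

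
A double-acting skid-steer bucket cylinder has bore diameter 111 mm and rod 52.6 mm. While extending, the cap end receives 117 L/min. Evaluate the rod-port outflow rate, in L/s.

Q_out ≈ 1.51 L/s

Cap-side area A_cap = π/4 × (111 mm)² = 9677 mm^2
Rod-side annular area A_ann = π/4 × (111² − 52.6²) = 7504 mm^2
Piston speed v = Q_in/A_cap; rod-end outflow Q_out = v × A_ann = Q_in × A_ann/A_cap.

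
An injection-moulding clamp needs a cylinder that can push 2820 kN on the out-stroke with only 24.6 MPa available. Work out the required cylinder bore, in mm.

Extension force acts on the full piston face: F = P × (π/4)D².
D = √(4F / (πP)) = √(4 × 2820 kN / (π × 24.6 MPa))

D ≈ 382 mm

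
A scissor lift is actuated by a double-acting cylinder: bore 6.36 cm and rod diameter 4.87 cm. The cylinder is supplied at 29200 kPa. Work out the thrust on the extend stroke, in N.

F ≈ 92800 N

Cap-side area A_cap = π/4 × (6.36 cm)² = 31.77 cm^2
F = P × A_cap = 29200 kPa × A_cap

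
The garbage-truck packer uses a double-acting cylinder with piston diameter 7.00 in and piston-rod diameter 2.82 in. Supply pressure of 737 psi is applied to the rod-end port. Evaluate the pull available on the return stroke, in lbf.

Rod-side annular area A_ann = π/4 × (7.00² − 2.82²) = 32.24 in^2
On retraction the pressure acts on the annular area (bore minus rod).
F = P × A_ann

F ≈ 23800 lbf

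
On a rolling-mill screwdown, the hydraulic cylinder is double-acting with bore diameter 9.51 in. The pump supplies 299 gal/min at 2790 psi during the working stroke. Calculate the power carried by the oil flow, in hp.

W ≈ 487 hp

Hydraulic power = P × Q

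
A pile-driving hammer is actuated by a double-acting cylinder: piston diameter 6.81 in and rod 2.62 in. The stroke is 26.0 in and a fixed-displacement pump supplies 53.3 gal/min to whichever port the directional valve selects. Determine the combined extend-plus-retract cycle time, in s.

t ≈ 8.55 s

Cap-side area A_cap = π/4 × (6.81 in)² = 36.42 in^2
Rod-side annular area A_ann = π/4 × (6.81² − 2.62²) = 31.03 in^2
t_ext = A_cap·L/Q = 4.615 s
t_ret = A_ann·L/Q = 3.932 s
t_cycle = t_ext + t_ret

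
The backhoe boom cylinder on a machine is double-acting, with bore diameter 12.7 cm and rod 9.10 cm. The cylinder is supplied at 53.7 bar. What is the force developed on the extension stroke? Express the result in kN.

F ≈ 68.0 kN

Cap-side area A_cap = π/4 × (12.7 cm)² = 126.7 cm^2
F = P × A_cap = 53.7 bar × A_cap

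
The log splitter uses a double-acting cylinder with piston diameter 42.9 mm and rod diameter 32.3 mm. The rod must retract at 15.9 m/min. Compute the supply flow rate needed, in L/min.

Q ≈ 9.95 L/min

Rod-side annular area A_ann = π/4 × (42.9² − 32.3²) = 626.1 mm^2
Q = A × v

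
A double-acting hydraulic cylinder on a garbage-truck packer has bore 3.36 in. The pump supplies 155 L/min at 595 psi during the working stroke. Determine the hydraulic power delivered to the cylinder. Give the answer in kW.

Hydraulic power = P × Q

W ≈ 10.6 kW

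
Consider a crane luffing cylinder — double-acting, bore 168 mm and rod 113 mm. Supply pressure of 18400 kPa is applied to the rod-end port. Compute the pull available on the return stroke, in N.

Rod-side annular area A_ann = π/4 × (168² − 113²) = 12140 mm^2
On retraction the pressure acts on the annular area (bore minus rod).
F = P × A_ann

F ≈ 2.23e5 N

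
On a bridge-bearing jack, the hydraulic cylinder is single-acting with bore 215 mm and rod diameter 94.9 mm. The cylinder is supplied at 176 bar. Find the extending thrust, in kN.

F ≈ 639 kN

Cap-side area A_cap = π/4 × (215 mm)² = 36310 mm^2
F = P × A_cap = 176 bar × A_cap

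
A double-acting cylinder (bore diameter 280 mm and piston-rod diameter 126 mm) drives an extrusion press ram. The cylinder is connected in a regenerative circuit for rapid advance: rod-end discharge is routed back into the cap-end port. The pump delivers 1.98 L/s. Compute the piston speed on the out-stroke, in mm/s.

v ≈ 159 mm/s

In regeneration the rod-end outflow joins the pump flow into the cap end, so the net volume the pump must supply per unit advance equals the rod cross-section area.
Rod cross-section A_rod = π/4 × (126 mm)² = 12470 mm^2
v = Q_pump / A_rod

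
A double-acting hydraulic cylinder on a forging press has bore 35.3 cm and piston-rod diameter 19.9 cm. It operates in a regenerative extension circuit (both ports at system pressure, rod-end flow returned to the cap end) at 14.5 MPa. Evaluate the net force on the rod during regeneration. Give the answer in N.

With equal pressure on both faces, forces on the annular region cancel; the net push is pressure × rod cross-section.
Rod cross-section A_rod = π/4 × (19.9 cm)² = 311.0 cm^2
F = P × A_rod

F ≈ 4.51e5 N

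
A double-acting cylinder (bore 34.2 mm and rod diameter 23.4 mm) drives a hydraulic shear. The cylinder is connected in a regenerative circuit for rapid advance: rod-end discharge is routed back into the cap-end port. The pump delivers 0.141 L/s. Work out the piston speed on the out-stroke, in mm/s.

In regeneration the rod-end outflow joins the pump flow into the cap end, so the net volume the pump must supply per unit advance equals the rod cross-section area.
Rod cross-section A_rod = π/4 × (23.4 mm)² = 430.1 mm^2
v = Q_pump / A_rod

v ≈ 328 mm/s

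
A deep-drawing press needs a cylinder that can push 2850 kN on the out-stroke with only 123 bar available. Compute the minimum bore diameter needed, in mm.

D ≈ 543 mm

Extension force acts on the full piston face: F = P × (π/4)D².
D = √(4F / (πP)) = √(4 × 2850 kN / (π × 123 bar))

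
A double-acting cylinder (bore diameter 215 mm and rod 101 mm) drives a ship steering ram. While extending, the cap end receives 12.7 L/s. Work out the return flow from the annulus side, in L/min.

Q_out ≈ 594 L/min

Cap-side area A_cap = π/4 × (215 mm)² = 36310 mm^2
Rod-side annular area A_ann = π/4 × (215² − 101²) = 28290 mm^2
Piston speed v = Q_in/A_cap; rod-end outflow Q_out = v × A_ann = Q_in × A_ann/A_cap.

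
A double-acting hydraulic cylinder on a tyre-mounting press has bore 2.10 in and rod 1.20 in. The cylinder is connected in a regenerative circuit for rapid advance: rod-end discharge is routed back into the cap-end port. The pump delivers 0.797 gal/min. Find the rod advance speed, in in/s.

v ≈ 2.71 in/s

In regeneration the rod-end outflow joins the pump flow into the cap end, so the net volume the pump must supply per unit advance equals the rod cross-section area.
Rod cross-section A_rod = π/4 × (1.20 in)² = 1.131 in^2
v = Q_pump / A_rod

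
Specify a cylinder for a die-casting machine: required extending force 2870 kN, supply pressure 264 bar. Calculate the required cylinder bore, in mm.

Extension force acts on the full piston face: F = P × (π/4)D².
D = √(4F / (πP)) = √(4 × 2870 kN / (π × 264 bar))

D ≈ 372 mm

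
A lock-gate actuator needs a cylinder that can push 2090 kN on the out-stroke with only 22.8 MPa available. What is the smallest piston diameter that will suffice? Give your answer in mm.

Extension force acts on the full piston face: F = P × (π/4)D².
D = √(4F / (πP)) = √(4 × 2090 kN / (π × 22.8 MPa))

D ≈ 342 mm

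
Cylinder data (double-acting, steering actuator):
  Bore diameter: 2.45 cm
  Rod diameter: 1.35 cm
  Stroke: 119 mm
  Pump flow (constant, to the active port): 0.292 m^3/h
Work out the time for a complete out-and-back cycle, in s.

Cap-side area A_cap = π/4 × (2.45 cm)² = 4.714 cm^2
Rod-side annular area A_ann = π/4 × (2.45² − 1.35²) = 3.283 cm^2
t_ext = A_cap·L/Q = 0.6917 s
t_ret = A_ann·L/Q = 0.4817 s
t_cycle = t_ext + t_ret

t ≈ 1.17 s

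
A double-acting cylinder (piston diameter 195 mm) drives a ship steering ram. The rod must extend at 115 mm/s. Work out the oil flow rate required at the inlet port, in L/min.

Cap-side area A_cap = π/4 × (195 mm)² = 29860 mm^2
Q = A × v

Q ≈ 206 L/min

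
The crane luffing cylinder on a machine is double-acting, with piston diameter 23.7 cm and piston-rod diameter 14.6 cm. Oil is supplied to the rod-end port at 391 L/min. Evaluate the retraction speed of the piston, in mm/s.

v ≈ 238 mm/s

Rod-side annular area A_ann = π/4 × (23.7² − 14.6²) = 273.7 cm^2
Flow into the rod-end port fills the annular volume.
v = Q / A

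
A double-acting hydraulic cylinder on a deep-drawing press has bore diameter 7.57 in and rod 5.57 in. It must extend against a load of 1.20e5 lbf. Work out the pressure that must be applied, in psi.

P ≈ 2670 psi

Cap-side area A_cap = π/4 × (7.57 in)² = 45.01 in^2
P = F / A = 1.20e5 lbf / A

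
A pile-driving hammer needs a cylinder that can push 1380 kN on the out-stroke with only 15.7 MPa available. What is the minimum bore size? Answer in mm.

Extension force acts on the full piston face: F = P × (π/4)D².
D = √(4F / (πP)) = √(4 × 1380 kN / (π × 15.7 MPa))

D ≈ 335 mm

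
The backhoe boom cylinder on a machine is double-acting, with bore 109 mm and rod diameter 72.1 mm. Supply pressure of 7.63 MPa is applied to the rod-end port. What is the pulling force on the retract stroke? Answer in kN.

Rod-side annular area A_ann = π/4 × (109² − 72.1²) = 5248 mm^2
On retraction the pressure acts on the annular area (bore minus rod).
F = P × A_ann

F ≈ 40.0 kN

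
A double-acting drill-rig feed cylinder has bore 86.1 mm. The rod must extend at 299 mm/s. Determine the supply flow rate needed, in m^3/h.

Q ≈ 6.27 m^3/h

Cap-side area A_cap = π/4 × (86.1 mm)² = 5822 mm^2
Q = A × v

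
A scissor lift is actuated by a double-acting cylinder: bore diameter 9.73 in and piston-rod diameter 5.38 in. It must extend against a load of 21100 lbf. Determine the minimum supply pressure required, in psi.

P ≈ 284 psi

Cap-side area A_cap = π/4 × (9.73 in)² = 74.36 in^2
P = F / A = 21100 lbf / A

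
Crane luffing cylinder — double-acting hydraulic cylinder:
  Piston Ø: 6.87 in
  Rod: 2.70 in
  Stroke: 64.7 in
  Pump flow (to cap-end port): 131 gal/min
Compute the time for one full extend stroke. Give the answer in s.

t ≈ 4.76 s

Cap-side area A_cap = π/4 × (6.87 in)² = 37.07 in^2
Swept volume V = A × L; t = V / Q = A·L / Q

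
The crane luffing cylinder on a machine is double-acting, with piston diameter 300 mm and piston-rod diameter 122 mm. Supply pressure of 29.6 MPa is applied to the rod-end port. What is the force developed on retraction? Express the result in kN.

F ≈ 1750 kN

Rod-side annular area A_ann = π/4 × (300² − 122²) = 59000 mm^2
On retraction the pressure acts on the annular area (bore minus rod).
F = P × A_ann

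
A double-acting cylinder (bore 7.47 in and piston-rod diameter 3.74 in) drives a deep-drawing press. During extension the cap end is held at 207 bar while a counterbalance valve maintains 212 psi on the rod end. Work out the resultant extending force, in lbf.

F ≈ 1.25e5 lbf

Cap-side area A_cap = π/4 × (7.47 in)² = 43.83 in^2
Rod-side annular area A_ann = π/4 × (7.47² − 3.74²) = 32.84 in^2
Net thrust = P_cap·A_cap − P_rod·A_ann = 1.316e5 lbf − 6962 lbf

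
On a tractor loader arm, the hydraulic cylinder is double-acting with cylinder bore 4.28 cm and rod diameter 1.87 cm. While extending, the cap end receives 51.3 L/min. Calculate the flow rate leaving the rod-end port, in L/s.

Q_out ≈ 0.692 L/s

Cap-side area A_cap = π/4 × (4.28 cm)² = 14.39 cm^2
Rod-side annular area A_ann = π/4 × (4.28² − 1.87²) = 11.64 cm^2
Piston speed v = Q_in/A_cap; rod-end outflow Q_out = v × A_ann = Q_in × A_ann/A_cap.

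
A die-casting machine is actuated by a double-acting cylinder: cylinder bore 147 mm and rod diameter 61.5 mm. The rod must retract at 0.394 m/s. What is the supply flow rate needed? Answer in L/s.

Rod-side annular area A_ann = π/4 × (147² − 61.5²) = 14000 mm^2
Q = A × v

Q ≈ 5.52 L/s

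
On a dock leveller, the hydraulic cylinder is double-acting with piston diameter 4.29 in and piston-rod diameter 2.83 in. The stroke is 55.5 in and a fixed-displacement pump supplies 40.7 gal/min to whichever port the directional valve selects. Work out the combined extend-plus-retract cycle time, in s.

Cap-side area A_cap = π/4 × (4.29 in)² = 14.45 in^2
Rod-side annular area A_ann = π/4 × (4.29² − 2.83²) = 8.164 in^2
t_ext = A_cap·L/Q = 5.120 s
t_ret = A_ann·L/Q = 2.892 s
t_cycle = t_ext + t_ret

t ≈ 8.01 s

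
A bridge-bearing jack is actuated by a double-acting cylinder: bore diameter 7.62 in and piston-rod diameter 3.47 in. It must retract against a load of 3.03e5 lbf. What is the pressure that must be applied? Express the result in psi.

P ≈ 8380 psi

Rod-side annular area A_ann = π/4 × (7.62² − 3.47²) = 36.15 in^2
Retraction: pressure acts on the annular area.
P = F / A = 3.03e5 lbf / A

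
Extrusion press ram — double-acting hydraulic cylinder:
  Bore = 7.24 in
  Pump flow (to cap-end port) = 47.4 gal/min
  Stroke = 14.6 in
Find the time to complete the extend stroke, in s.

t ≈ 3.29 s

Cap-side area A_cap = π/4 × (7.24 in)² = 41.17 in^2
Swept volume V = A × L; t = V / Q = A·L / Q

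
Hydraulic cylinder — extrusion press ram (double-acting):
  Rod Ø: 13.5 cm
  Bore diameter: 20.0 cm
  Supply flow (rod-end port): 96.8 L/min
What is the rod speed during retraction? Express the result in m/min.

Rod-side annular area A_ann = π/4 × (20.0² − 13.5²) = 171.0 cm^2
Flow into the rod-end port fills the annular volume.
v = Q / A

v ≈ 5.66 m/min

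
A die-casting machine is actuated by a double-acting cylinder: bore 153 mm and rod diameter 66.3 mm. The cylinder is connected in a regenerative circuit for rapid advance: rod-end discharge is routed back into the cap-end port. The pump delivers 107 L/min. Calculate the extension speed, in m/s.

v ≈ 0.517 m/s

In regeneration the rod-end outflow joins the pump flow into the cap end, so the net volume the pump must supply per unit advance equals the rod cross-section area.
Rod cross-section A_rod = π/4 × (66.3 mm)² = 3452 mm^2
v = Q_pump / A_rod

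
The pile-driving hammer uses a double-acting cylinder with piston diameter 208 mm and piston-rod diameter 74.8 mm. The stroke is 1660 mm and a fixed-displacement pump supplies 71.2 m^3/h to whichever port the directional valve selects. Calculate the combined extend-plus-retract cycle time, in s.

t ≈ 5.34 s

Cap-side area A_cap = π/4 × (208 mm)² = 33980 mm^2
Rod-side annular area A_ann = π/4 × (208² − 74.8²) = 29590 mm^2
t_ext = A_cap·L/Q = 2.852 s
t_ret = A_ann·L/Q = 2.483 s
t_cycle = t_ext + t_ret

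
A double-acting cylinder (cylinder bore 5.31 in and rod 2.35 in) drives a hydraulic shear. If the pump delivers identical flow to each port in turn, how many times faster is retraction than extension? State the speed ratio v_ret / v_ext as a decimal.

Cap-side area A_cap = π/4 × (5.31 in)² = 22.15 in^2
Rod-side annular area A_ann = π/4 × (5.31² − 2.35²) = 17.81 in^2
For equal Q, v ∝ 1/A, so v_ret/v_ext = A_cap/A_ann.

v_ret/v_ext ≈ 1.24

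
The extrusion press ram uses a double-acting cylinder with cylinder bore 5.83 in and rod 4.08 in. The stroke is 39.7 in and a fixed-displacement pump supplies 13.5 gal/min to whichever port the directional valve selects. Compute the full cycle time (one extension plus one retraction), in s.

Cap-side area A_cap = π/4 × (5.83 in)² = 26.69 in^2
Rod-side annular area A_ann = π/4 × (5.83² − 4.08²) = 13.62 in^2
t_ext = A_cap·L/Q = 20.39 s
t_ret = A_ann·L/Q = 10.40 s
t_cycle = t_ext + t_ret

t ≈ 30.8 s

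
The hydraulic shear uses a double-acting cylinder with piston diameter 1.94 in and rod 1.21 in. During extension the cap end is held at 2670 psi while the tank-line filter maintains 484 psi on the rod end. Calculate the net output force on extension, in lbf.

F ≈ 7020 lbf

Cap-side area A_cap = π/4 × (1.94 in)² = 2.956 in^2
Rod-side annular area A_ann = π/4 × (1.94² − 1.21²) = 1.806 in^2
Net thrust = P_cap·A_cap − P_rod·A_ann = 7892 lbf − 874.1 lbf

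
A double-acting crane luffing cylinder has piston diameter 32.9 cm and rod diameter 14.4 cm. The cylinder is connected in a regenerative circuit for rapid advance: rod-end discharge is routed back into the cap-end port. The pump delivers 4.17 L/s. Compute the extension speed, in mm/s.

In regeneration the rod-end outflow joins the pump flow into the cap end, so the net volume the pump must supply per unit advance equals the rod cross-section area.
Rod cross-section A_rod = π/4 × (14.4 cm)² = 162.9 cm^2
v = Q_pump / A_rod

v ≈ 256 mm/s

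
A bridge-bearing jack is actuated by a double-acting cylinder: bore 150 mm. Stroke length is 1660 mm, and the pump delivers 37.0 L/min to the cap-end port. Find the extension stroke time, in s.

t ≈ 47.6 s

Cap-side area A_cap = π/4 × (150 mm)² = 17670 mm^2
Swept volume V = A × L; t = V / Q = A·L / Q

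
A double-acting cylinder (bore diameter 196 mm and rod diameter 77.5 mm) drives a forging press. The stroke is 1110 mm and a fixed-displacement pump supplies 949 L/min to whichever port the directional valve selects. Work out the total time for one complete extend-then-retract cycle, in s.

t ≈ 3.90 s

Cap-side area A_cap = π/4 × (196 mm)² = 30170 mm^2
Rod-side annular area A_ann = π/4 × (196² − 77.5²) = 25450 mm^2
t_ext = A_cap·L/Q = 2.117 s
t_ret = A_ann·L/Q = 1.786 s
t_cycle = t_ext + t_ret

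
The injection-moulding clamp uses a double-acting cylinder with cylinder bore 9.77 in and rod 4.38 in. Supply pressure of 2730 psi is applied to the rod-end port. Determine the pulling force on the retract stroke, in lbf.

F ≈ 1.64e5 lbf

Rod-side annular area A_ann = π/4 × (9.77² − 4.38²) = 59.90 in^2
On retraction the pressure acts on the annular area (bore minus rod).
F = P × A_ann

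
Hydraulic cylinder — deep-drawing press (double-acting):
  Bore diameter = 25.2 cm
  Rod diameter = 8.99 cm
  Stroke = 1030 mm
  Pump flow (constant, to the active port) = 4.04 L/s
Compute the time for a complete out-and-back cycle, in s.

Cap-side area A_cap = π/4 × (25.2 cm)² = 498.8 cm^2
Rod-side annular area A_ann = π/4 × (25.2² − 8.99²) = 435.3 cm^2
t_ext = A_cap·L/Q = 12.72 s
t_ret = A_ann·L/Q = 11.10 s
t_cycle = t_ext + t_ret

t ≈ 23.8 s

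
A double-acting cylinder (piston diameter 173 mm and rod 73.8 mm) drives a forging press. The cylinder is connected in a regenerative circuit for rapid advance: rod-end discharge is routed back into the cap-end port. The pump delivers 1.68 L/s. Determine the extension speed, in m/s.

v ≈ 0.393 m/s

In regeneration the rod-end outflow joins the pump flow into the cap end, so the net volume the pump must supply per unit advance equals the rod cross-section area.
Rod cross-section A_rod = π/4 × (73.8 mm)² = 4278 mm^2
v = Q_pump / A_rod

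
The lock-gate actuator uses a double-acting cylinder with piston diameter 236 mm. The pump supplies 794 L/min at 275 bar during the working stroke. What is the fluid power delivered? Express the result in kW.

Hydraulic power = P × Q

W ≈ 364 kW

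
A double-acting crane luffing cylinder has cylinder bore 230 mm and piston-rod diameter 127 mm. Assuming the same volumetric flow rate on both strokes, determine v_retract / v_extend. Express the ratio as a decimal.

Cap-side area A_cap = π/4 × (230 mm)² = 41550 mm^2
Rod-side annular area A_ann = π/4 × (230² − 127²) = 28880 mm^2
For equal Q, v ∝ 1/A, so v_ret/v_ext = A_cap/A_ann.

v_ret/v_ext ≈ 1.44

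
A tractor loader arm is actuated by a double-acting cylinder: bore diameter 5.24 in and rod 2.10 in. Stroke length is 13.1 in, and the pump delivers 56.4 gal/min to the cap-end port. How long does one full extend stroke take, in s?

Cap-side area A_cap = π/4 × (5.24 in)² = 21.57 in^2
Swept volume V = A × L; t = V / Q = A·L / Q

t ≈ 1.30 s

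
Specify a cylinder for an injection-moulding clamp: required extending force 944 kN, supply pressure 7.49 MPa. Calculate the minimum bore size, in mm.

D ≈ 401 mm

Extension force acts on the full piston face: F = P × (π/4)D².
D = √(4F / (πP)) = √(4 × 944 kN / (π × 7.49 MPa))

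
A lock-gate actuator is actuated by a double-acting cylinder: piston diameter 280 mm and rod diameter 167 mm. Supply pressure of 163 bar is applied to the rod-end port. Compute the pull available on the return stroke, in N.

F ≈ 6.47e5 N

Rod-side annular area A_ann = π/4 × (280² − 167²) = 39670 mm^2
On retraction the pressure acts on the annular area (bore minus rod).
F = P × A_ann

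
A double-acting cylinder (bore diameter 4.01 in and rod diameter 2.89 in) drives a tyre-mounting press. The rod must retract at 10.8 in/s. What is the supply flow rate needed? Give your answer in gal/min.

Rod-side annular area A_ann = π/4 × (4.01² − 2.89²) = 6.070 in^2
Q = A × v

Q ≈ 17.0 gal/min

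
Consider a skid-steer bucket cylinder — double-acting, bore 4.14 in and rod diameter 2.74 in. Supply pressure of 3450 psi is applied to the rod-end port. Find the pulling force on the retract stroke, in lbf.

Rod-side annular area A_ann = π/4 × (4.14² − 2.74²) = 7.565 in^2
On retraction the pressure acts on the annular area (bore minus rod).
F = P × A_ann

F ≈ 26100 lbf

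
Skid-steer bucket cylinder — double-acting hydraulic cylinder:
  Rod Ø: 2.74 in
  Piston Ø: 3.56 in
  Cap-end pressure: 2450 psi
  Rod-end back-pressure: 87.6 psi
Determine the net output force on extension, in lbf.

F ≈ 24000 lbf

Cap-side area A_cap = π/4 × (3.56 in)² = 9.954 in^2
Rod-side annular area A_ann = π/4 × (3.56² − 2.74²) = 4.057 in^2
Net thrust = P_cap·A_cap − P_rod·A_ann = 24390 lbf − 355.4 lbf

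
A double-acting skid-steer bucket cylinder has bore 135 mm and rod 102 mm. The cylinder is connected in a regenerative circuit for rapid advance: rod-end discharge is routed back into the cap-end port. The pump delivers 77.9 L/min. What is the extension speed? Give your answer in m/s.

v ≈ 0.159 m/s

In regeneration the rod-end outflow joins the pump flow into the cap end, so the net volume the pump must supply per unit advance equals the rod cross-section area.
Rod cross-section A_rod = π/4 × (102 mm)² = 8171 mm^2
v = Q_pump / A_rod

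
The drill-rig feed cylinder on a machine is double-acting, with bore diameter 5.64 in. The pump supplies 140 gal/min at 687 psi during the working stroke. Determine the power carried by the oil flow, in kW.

Hydraulic power = P × Q

W ≈ 41.8 kW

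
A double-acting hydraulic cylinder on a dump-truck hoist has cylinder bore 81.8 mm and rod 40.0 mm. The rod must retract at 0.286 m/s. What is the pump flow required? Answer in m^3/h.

Rod-side annular area A_ann = π/4 × (81.8² − 40.0²) = 3999 mm^2
Q = A × v

Q ≈ 4.12 m^3/h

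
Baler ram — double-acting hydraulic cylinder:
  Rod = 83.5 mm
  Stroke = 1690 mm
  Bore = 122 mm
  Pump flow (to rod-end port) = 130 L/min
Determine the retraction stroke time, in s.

t ≈ 4.85 s

Rod-side annular area A_ann = π/4 × (122² − 83.5²) = 6214 mm^2
Swept volume V = A × L; t = V / Q = A·L / Q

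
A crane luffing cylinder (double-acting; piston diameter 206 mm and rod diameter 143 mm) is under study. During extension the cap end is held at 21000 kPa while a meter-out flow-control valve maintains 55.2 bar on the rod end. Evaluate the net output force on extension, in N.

Cap-side area A_cap = π/4 × (206 mm)² = 33330 mm^2
Rod-side annular area A_ann = π/4 × (206² − 143²) = 17270 mm^2
Net thrust = P_cap·A_cap − P_rod·A_ann = 6.999e5 N − 95320 N

F ≈ 6.05e5 N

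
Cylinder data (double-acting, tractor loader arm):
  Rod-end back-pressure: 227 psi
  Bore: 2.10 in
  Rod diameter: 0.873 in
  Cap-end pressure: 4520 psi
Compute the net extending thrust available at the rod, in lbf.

F ≈ 15000 lbf

Cap-side area A_cap = π/4 × (2.10 in)² = 3.464 in^2
Rod-side annular area A_ann = π/4 × (2.10² − 0.873²) = 2.865 in^2
Net thrust = P_cap·A_cap − P_rod·A_ann = 15660 lbf − 650.4 lbf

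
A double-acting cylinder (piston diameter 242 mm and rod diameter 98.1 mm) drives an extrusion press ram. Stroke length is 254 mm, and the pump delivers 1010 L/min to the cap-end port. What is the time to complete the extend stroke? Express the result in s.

Cap-side area A_cap = π/4 × (242 mm)² = 46000 mm^2
Swept volume V = A × L; t = V / Q = A·L / Q

t ≈ 0.694 s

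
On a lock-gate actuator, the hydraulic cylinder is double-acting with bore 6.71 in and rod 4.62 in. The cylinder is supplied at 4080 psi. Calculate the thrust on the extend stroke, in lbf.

Cap-side area A_cap = π/4 × (6.71 in)² = 35.36 in^2
F = P × A_cap = 4080 psi × A_cap

F ≈ 1.44e5 lbf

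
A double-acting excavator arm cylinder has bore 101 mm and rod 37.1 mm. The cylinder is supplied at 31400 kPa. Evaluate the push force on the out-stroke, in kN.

Cap-side area A_cap = π/4 × (101 mm)² = 8012 mm^2
F = P × A_cap = 31400 kPa × A_cap

F ≈ 252 kN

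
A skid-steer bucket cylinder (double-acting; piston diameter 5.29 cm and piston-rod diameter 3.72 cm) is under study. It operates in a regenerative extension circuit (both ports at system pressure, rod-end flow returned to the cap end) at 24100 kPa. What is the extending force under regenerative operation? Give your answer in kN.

F ≈ 26.2 kN

With equal pressure on both faces, forces on the annular region cancel; the net push is pressure × rod cross-section.
Rod cross-section A_rod = π/4 × (3.72 cm)² = 10.87 cm^2
F = P × A_rod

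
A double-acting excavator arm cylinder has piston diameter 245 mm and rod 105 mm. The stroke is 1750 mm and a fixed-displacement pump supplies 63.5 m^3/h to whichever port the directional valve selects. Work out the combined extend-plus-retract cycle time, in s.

t ≈ 8.50 s

Cap-side area A_cap = π/4 × (245 mm)² = 47140 mm^2
Rod-side annular area A_ann = π/4 × (245² − 105²) = 38480 mm^2
t_ext = A_cap·L/Q = 4.677 s
t_ret = A_ann·L/Q = 3.818 s
t_cycle = t_ext + t_ret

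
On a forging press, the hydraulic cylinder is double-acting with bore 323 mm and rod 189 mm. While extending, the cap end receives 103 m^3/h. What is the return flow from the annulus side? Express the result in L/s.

Cap-side area A_cap = π/4 × (323 mm)² = 81940 mm^2
Rod-side annular area A_ann = π/4 × (323² − 189²) = 53880 mm^2
Piston speed v = Q_in/A_cap; rod-end outflow Q_out = v × A_ann = Q_in × A_ann/A_cap.

Q_out ≈ 18.8 L/s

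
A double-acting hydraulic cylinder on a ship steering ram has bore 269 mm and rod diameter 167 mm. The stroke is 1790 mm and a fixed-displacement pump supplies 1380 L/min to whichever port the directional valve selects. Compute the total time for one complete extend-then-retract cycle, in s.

t ≈ 7.14 s

Cap-side area A_cap = π/4 × (269 mm)² = 56830 mm^2
Rod-side annular area A_ann = π/4 × (269² − 167²) = 34930 mm^2
t_ext = A_cap·L/Q = 4.423 s
t_ret = A_ann·L/Q = 2.718 s
t_cycle = t_ext + t_ret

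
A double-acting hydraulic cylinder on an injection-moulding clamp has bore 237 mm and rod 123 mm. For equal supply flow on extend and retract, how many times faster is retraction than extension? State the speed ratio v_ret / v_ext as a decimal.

v_ret/v_ext ≈ 1.37

Cap-side area A_cap = π/4 × (237 mm)² = 44120 mm^2
Rod-side annular area A_ann = π/4 × (237² − 123²) = 32230 mm^2
For equal Q, v ∝ 1/A, so v_ret/v_ext = A_cap/A_ann.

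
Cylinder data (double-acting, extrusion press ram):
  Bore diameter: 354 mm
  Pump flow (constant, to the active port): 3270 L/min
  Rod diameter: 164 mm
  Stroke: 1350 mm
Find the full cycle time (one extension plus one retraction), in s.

Cap-side area A_cap = π/4 × (354 mm)² = 98420 mm^2
Rod-side annular area A_ann = π/4 × (354² − 164²) = 77300 mm^2
t_ext = A_cap·L/Q = 2.438 s
t_ret = A_ann·L/Q = 1.915 s
t_cycle = t_ext + t_ret

t ≈ 4.35 s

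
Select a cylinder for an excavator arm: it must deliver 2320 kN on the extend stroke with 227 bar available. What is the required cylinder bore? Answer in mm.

D ≈ 361 mm

Extension force acts on the full piston face: F = P × (π/4)D².
D = √(4F / (πP)) = √(4 × 2320 kN / (π × 227 bar))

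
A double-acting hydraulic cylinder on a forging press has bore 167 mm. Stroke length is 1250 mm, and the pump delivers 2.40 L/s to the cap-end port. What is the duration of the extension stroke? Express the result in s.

Cap-side area A_cap = π/4 × (167 mm)² = 21900 mm^2
Swept volume V = A × L; t = V / Q = A·L / Q

t ≈ 11.4 s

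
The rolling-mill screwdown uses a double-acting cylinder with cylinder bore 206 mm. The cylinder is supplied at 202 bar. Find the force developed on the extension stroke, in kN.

Cap-side area A_cap = π/4 × (206 mm)² = 33330 mm^2
F = P × A_cap = 202 bar × A_cap

F ≈ 673 kN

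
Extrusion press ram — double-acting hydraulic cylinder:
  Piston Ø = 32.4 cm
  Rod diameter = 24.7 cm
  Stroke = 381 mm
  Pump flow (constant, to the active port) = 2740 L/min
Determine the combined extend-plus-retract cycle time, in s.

t ≈ 0.976 s

Cap-side area A_cap = π/4 × (32.4 cm)² = 824.5 cm^2
Rod-side annular area A_ann = π/4 × (32.4² − 24.7²) = 345.3 cm^2
t_ext = A_cap·L/Q = 0.6879 s
t_ret = A_ann·L/Q = 0.2881 s
t_cycle = t_ext + t_ret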